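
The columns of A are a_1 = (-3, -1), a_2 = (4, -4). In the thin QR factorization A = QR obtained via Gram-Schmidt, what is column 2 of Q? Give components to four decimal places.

q_1 = a_1/‖a_1‖ = (-3, -1)/3.1623 = (-0.9487, -0.3162).
r_{12} = q_1·a_2 = -2.5298.
u_2 = a_2 + 2.5298·q_1 = (1.6000, -4.8000).
‖u_2‖ = 5.0596, so q_2 = (0.3162, -0.9487).

q_2 = (0.3162, -0.9487)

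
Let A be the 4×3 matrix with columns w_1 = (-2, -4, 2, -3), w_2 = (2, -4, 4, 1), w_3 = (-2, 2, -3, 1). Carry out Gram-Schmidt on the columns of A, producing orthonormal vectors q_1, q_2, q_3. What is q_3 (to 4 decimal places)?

q_3 = (-0.5577, -0.3734, -0.2673, 0.6914)

q_1 = w_1/‖w_1‖ = (-2, -4, 2, -3)/5.7446 = (-0.3482, -0.6963, 0.3482, -0.5222).
r_{12} = q_1·w_2 = 2.9593.
u_2 = w_2 − 2.9593·q_1 = (3.0303, -1.9394, 2.9697, 2.5455).
‖u_2‖ = 5.3144, so q_2 = (0.5702, -0.3649, 0.5588, 0.4790).
r_{13} = q_1·w_3 = -2.2630; r_{23} = q_2·w_3 = -3.0677.
u_3 = w_3 + 2.2630·q_1 + 3.0677·q_2 = (-1.0386, -0.6953, -0.4979, 1.2876).
‖u_3‖ = 1.8622, so q_3 = (-0.5577, -0.3734, -0.2673, 0.6914).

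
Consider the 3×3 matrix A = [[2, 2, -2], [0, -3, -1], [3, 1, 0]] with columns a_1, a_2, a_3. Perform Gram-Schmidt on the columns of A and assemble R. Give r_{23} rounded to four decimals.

e_1 = a_1/‖a_1‖ = (2, 0, 3)/3.6056 = (0.5547, 0.0000, 0.8321).
r_{12} = e_1·a_2 = 1.9415.
u_2 = a_2 − 1.9415·e_1 = (0.9231, -3.0000, -0.6154).
‖u_2‖ = 3.1986, so e_2 = (0.2886, -0.9379, -0.1924).
r_{23} = e_2·a_3 = 0.3607.

r_{23} = 0.3607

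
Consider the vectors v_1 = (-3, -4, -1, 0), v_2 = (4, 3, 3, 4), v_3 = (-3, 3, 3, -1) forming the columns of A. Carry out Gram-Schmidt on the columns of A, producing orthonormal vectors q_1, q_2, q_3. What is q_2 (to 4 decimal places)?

q_2 = (0.1888, -0.2462, 0.4186, 0.8535)

q_1 = v_1/‖v_1‖ = (-3, -4, -1, 0)/5.0990 = (-0.5883, -0.7845, -0.1961, 0.0000).
r_{12} = q_1·v_2 = -5.2951.
u_2 = v_2 + 5.2951·q_1 = (0.8846, -1.1538, 1.9615, 4.0000).
‖u_2‖ = 4.6863, so q_2 = (0.1888, -0.2462, 0.4186, 0.8535).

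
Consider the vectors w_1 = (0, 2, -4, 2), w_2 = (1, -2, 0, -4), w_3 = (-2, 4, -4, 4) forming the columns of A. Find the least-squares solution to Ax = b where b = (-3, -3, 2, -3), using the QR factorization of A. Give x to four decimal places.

q_1 = w_1/‖w_1‖ = (0, 2, -4, 2)/4.8990 = (0.0000, 0.4082, -0.8165, 0.4082).
r_{12} = q_1·w_2 = -2.4495.
u_2 = w_2 + 2.4495·q_1 = (1.0000, -1.0000, -2.0000, -3.0000).
‖u_2‖ = 3.8730, so q_2 = (0.2582, -0.2582, -0.5164, -0.7746).
r_{13} = q_1·w_3 = 6.5320; r_{23} = q_2·w_3 = -2.5820.
u_3 = w_3 − 6.5320·q_1 + 2.5820·q_2 = (-1.3333, 0.6667, 0.0000, -0.6667).
‖u_3‖ = 1.6330, so q_3 = (-0.8165, 0.4082, 0.0000, -0.4082).
Qᵀb = (-4.0825, 1.2910, 2.4495).
Back-substitute: x_3 = 2.4495/1.6330 = 1.5000.
x_2 = (1.2910 + 2.5820·1.5000)/3.8730 = 1.3333.
x_1 = (-4.0825 + 2.4495·1.3333 − 6.5320·1.5000)/4.8990 = -2.1667.

x = (-2.1667, 1.3333, 1.5000)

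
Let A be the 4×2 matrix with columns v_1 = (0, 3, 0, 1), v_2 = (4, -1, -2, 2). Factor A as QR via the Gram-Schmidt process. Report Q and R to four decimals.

e_1 = v_1/‖v_1‖ = (0, 3, 0, 1)/3.1623 = (0.0000, 0.9487, 0.0000, 0.3162).
r_{12} = e_1·v_2 = -0.3162.
u_2 = v_2 + 0.3162·e_1 = (4.0000, -0.7000, -2.0000, 2.1000).
‖u_2‖ = 4.9900, so e_2 = (0.8016, -0.1403, -0.4008, 0.4208).

Q = [[0.0000, 0.8016], [0.9487, -0.1403], [0.0000, -0.4008], [0.3162, 0.4208]], R = [[3.1623, -0.3162], [0.0000, 4.9900]]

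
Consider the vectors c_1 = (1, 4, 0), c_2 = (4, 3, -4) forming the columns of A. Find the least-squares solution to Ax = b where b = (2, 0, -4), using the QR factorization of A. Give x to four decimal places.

e_1 = c_1/‖c_1‖ = (1, 4, 0)/4.1231 = (0.2425, 0.9701, 0.0000).
r_{12} = e_1·c_2 = 3.8806.
u_2 = c_2 − 3.8806·e_1 = (3.0588, -0.7647, -4.0000).
‖u_2‖ = 5.0932, so e_2 = (0.6006, -0.1501, -0.7854).
Qᵀb = (0.4851, 4.3425).
Back-substitute: x_2 = 4.3425/5.0932 = 0.8526.
x_1 = (0.4851 − 3.8806·0.8526)/4.1231 = -0.6848.

x = (-0.6848, 0.8526)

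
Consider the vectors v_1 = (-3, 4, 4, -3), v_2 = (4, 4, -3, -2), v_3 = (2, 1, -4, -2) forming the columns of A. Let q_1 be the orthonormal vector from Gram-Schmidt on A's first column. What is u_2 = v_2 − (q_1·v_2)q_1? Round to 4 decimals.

v_1 = (-3, 4, 4, -3); ‖v_1‖ = 7.0711, so q_1 = (-0.4243, 0.5657, 0.5657, -0.4243).
q_1·v_2 = (-0.4243)·4 + 0.5657·4 + 0.5657·(-3) + (-0.4243)·(-2) = -0.2828.
u_2 = v_2 + 0.2828·q_1 = (3.8800, 4.1600, -2.8400, -2.1200).

u_2 = (3.8800, 4.1600, -2.8400, -2.1200)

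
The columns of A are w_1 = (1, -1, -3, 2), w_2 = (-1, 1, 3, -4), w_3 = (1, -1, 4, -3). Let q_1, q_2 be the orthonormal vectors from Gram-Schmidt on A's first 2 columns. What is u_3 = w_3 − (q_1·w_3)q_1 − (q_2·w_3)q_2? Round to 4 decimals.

w_1 = (1, -1, -3, 2); ‖w_1‖ = 3.8730, so q_1 = (0.2582, -0.2582, -0.7746, 0.5164).
q_1·w_2 = 0.2582·(-1) + (-0.2582)·1 + (-0.7746)·3 + 0.5164·(-4) = -4.9058.
u_2 = w_2 + 4.9058·q_1 = (0.2667, -0.2667, -0.8000, -1.4667).
‖u_2‖ = 1.7127, so q_2 = (0.1557, -0.1557, -0.4671, -0.8563).
q_1·w_3 = 0.2582·1 + (-0.2582)·(-1) + (-0.7746)·4 + 0.5164·(-3) = -4.1312; q_2·w_3 = 0.1557·1 + (-0.1557)·(-1) + (-0.4671)·4 + (-0.8563)·(-3) = 1.0120.
u_3 = w_3 + 4.1312·q_1 − 1.0120·q_2 = (1.9091, -1.9091, 1.2727, 0.0000).

u_3 = (1.9091, -1.9091, 1.2727, 0.0000)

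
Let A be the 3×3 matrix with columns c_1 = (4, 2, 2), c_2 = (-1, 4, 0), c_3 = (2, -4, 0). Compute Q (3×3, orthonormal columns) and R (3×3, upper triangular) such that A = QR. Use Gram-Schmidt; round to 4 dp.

Q = [[0.8165, -0.4124, 0.4041], [0.4082, 0.9073, 0.1010], [0.4082, -0.0825, -0.9091]], R = [[4.8990, 0.8165, 0.0000], [0.0000, 4.0415, -4.4538], [0.0000, 0.0000, 0.4041]]

e_1 = c_1/‖c_1‖ = (4, 2, 2)/4.8990 = (0.8165, 0.4082, 0.4082).
r_{12} = e_1·c_2 = 0.8165.
u_2 = c_2 − 0.8165·e_1 = (-1.6667, 3.6667, -0.3333).
‖u_2‖ = 4.0415, so e_2 = (-0.4124, 0.9073, -0.0825).
r_{13} = e_1·c_3 = 0.0000; r_{23} = e_2·c_3 = -4.4538.
u_3 = c_3 + 0.0000·e_1 + 4.4538·e_2 = (0.1633, 0.0408, -0.3673).
‖u_3‖ = 0.4041, so e_3 = (0.4041, 0.1010, -0.9091).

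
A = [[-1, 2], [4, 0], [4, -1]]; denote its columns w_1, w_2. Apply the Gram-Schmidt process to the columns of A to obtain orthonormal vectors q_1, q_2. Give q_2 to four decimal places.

q_2 = (0.9196, 0.3678, -0.1379)

q_1 = w_1/‖w_1‖ = (-1, 4, 4)/5.7446 = (-0.1741, 0.6963, 0.6963).
r_{12} = q_1·w_2 = -1.0445.
u_2 = w_2 + 1.0445·q_1 = (1.8182, 0.7273, -0.2727).
‖u_2‖ = 1.9771, so q_2 = (0.9196, 0.3678, -0.1379).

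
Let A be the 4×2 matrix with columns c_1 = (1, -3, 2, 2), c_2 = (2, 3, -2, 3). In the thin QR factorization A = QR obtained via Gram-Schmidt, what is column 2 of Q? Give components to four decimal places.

e_2 = (0.4591, 0.4367, -0.2912, 0.7167)

e_1 = c_1/‖c_1‖ = (1, -3, 2, 2)/4.2426 = (0.2357, -0.7071, 0.4714, 0.4714).
r_{12} = e_1·c_2 = -1.1785.
u_2 = c_2 + 1.1785·e_1 = (2.2778, 2.1667, -1.4444, 3.5556).
‖u_2‖ = 4.9610, so e_2 = (0.4591, 0.4367, -0.2912, 0.7167).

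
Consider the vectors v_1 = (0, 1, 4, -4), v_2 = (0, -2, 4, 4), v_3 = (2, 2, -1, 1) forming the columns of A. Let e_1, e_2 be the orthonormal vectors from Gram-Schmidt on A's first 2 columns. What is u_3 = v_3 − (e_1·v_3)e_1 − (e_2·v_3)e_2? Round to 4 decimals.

u_3 = (2.0000, 1.9459, 0.2432, 0.7297)

v_1 = (0, 1, 4, -4); ‖v_1‖ = 5.7446, so e_1 = (0.0000, 0.1741, 0.6963, -0.6963).
e_1·v_2 = 0.0000·0 + 0.1741·(-2) + 0.6963·4 + (-0.6963)·4 = -0.3482.
u_2 = v_2 + 0.3482·e_1 = (0.0000, -1.9394, 4.2424, 3.7576).
‖u_2‖ = 5.9899, so e_2 = (0.0000, -0.3238, 0.7083, 0.6273).
e_1·v_3 = 0.0000·2 + 0.1741·2 + 0.6963·(-1) + (-0.6963)·1 = -1.0445; e_2·v_3 = 0.0000·2 + (-0.3238)·2 + 0.7083·(-1) + 0.6273·1 = -0.7285.
u_3 = v_3 + 1.0445·e_1 + 0.7285·e_2 = (2.0000, 1.9459, 0.2432, 0.7297).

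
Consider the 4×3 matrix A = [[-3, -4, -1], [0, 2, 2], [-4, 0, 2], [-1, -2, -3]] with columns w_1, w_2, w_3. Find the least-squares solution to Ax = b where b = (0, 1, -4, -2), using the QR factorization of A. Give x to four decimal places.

e_1 = w_1/‖w_1‖ = (-3, 0, -4, -1)/5.0990 = (-0.5883, 0.0000, -0.7845, -0.1961).
r_{12} = e_1·w_2 = 2.7456.
u_2 = w_2 − 2.7456·e_1 = (-2.3846, 2.0000, 2.1538, -1.4615).
‖u_2‖ = 4.0573, so e_2 = (-0.5877, 0.4929, 0.5309, -0.3602).
r_{13} = e_1·w_3 = -0.3922; r_{23} = e_2·w_3 = 3.7160.
u_3 = w_3 + 0.3922·e_1 − 3.7160·e_2 = (0.9533, 0.1682, -0.2804, -1.7383).
‖u_3‖ = 2.0093, so e_3 = (0.4744, 0.0837, -0.1395, -0.8651).
Qᵀb = (3.5301, -0.9100, 2.3721).
Back-substitute: x_3 = 2.3721/2.0093 = 1.1806.
x_2 = (-0.9100 − 3.7160·1.1806)/4.0573 = -1.3056.
x_1 = (3.5301 − 2.7456·(-1.3056) + 0.3922·1.1806)/5.0990 = 1.4861.

x = (1.4861, -1.3056, 1.1806)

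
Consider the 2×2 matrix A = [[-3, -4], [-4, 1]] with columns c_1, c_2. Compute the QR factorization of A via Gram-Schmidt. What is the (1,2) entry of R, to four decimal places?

c_1 = (-3, -4); ‖c_1‖ = 5.0000, so q_1 = (-0.6000, -0.8000).
r_{12} = q_1·c_2 = 1.6000.

r_{12} = 1.6000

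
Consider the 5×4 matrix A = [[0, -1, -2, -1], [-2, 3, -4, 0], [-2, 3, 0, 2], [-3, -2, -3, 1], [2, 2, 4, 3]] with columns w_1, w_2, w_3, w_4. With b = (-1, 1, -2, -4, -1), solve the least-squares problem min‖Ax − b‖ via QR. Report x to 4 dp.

w_1 = (0, -2, -2, -3, 2); ‖w_1‖ = 4.5826, so e_1 = (0.0000, -0.4364, -0.4364, -0.6547, 0.4364).
e_1·w_2 = 0.0000·(-1) + (-0.4364)·3 + (-0.4364)·3 + (-0.6547)·(-2) + 0.4364·2 = -0.4364.
u_2 = w_2 + 0.4364·e_1 = (-1.0000, 2.8095, 2.8095, -2.2857, 2.1905).
‖u_2‖ = 5.1778, so e_2 = (-0.1931, 0.5426, 0.5426, -0.4414, 0.4231).
e_1·w_3 = 0.0000·(-2) + (-0.4364)·(-4) + (-0.4364)·0 + (-0.6547)·(-3) + 0.4364·4 = 5.4554; e_2·w_3 = (-0.1931)·(-2) + 0.5426·(-4) + 0.5426·0 + (-0.4414)·(-3) + 0.4231·4 = 1.2324.
u_3 = w_3 − 5.4554·e_1 − 1.2324·e_2 = (-1.7620, -2.2877, 1.7123, 1.1155, 1.0977).
‖u_3‖ = 3.7040, so e_3 = (-0.4757, -0.6176, 0.4623, 0.3012, 0.2964).
e_1·w_4 = 0.0000·(-1) + (-0.4364)·0 + (-0.4364)·2 + (-0.6547)·1 + 0.4364·3 = -0.2182; e_2·w_4 = (-0.1931)·(-1) + 0.5426·0 + 0.5426·2 + (-0.4414)·1 + 0.4231·3 = 2.1061; e_3·w_4 = (-0.4757)·(-1) + (-0.6176)·0 + 0.4623·2 + 0.3012·1 + 0.2964·3 = 2.5905.
u_4 = w_4 + 0.2182·e_1 − 2.1061·e_2 − 2.5905·e_3 = (0.6390, 0.3620, -0.4355, 1.0067, 1.4366).
‖u_4‖ = 1.9510, so e_4 = (0.3276, 0.1855, -0.2232, 0.5160, 0.7363).
Qᵀb = (2.6186, 0.9933, -2.5675, -2.4959).
Back-substitute: x_4 = -2.4959/1.9510 = -1.2793.
x_3 = (-2.5675 − 2.5905·(-1.2793))/3.7040 = 0.2016.
x_2 = (0.9933 − 1.2324·0.2016 − 2.1061·(-1.2793))/5.1778 = 0.6642.
x_1 = (2.6186 + 0.4364·0.6642 − 5.4554·0.2016 + 0.2182·(-1.2793))/4.5826 = 0.3338.

x = (0.3338, 0.6642, 0.2016, -1.2793)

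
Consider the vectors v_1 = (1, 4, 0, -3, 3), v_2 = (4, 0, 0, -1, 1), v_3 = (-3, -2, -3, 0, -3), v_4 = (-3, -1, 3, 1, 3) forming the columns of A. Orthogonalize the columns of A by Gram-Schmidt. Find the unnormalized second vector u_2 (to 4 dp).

u_2 = (3.7143, -1.1429, 0.0000, -0.1429, 0.1429)

v_1 = (1, 4, 0, -3, 3); ‖v_1‖ = 5.9161, so q_1 = (0.1690, 0.6761, 0.0000, -0.5071, 0.5071).
q_1·v_2 = 0.1690·4 + 0.6761·0 + 0.0000·0 + (-0.5071)·(-1) + 0.5071·1 = 1.6903.
u_2 = v_2 − 1.6903·q_1 = (3.7143, -1.1429, 0.0000, -0.1429, 0.1429).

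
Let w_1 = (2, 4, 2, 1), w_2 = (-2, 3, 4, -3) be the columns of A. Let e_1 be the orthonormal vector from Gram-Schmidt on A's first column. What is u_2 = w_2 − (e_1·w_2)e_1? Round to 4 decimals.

w_1 = (2, 4, 2, 1); ‖w_1‖ = 5.0000, so e_1 = (0.4000, 0.8000, 0.4000, 0.2000).
e_1·w_2 = 0.4000·(-2) + 0.8000·3 + 0.4000·4 + 0.2000·(-3) = 2.6000.
u_2 = w_2 − 2.6000·e_1 = (-3.0400, 0.9200, 2.9600, -3.5200).

u_2 = (-3.0400, 0.9200, 2.9600, -3.5200)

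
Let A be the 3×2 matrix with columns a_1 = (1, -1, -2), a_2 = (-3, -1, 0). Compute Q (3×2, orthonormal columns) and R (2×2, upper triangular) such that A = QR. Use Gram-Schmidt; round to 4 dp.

Q = [[0.4082, -0.8729], [-0.4082, -0.4364], [-0.8165, -0.2182]], R = [[2.4495, -0.8165], [0.0000, 3.0551]]

a_1 = (1, -1, -2); ‖a_1‖ = 2.4495, so e_1 = (0.4082, -0.4082, -0.8165).
e_1·a_2 = 0.4082·(-3) + (-0.4082)·(-1) + (-0.8165)·0 = -0.8165.
u_2 = a_2 + 0.8165·e_1 = (-2.6667, -1.3333, -0.6667).
‖u_2‖ = 3.0551, so e_2 = (-0.8729, -0.4364, -0.2182).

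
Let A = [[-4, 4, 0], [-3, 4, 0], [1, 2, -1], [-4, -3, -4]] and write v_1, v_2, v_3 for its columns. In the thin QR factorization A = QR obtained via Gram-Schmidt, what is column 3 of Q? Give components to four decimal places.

q_1 = v_1/‖v_1‖ = (-4, -3, 1, -4)/6.4807 = (-0.6172, -0.4629, 0.1543, -0.6172).
r_{12} = q_1·v_2 = -2.1602.
u_2 = v_2 + 2.1602·q_1 = (2.6667, 3.0000, 2.3333, -4.3333).
‖u_2‖ = 6.3509, so q_2 = (0.4199, 0.4724, 0.3674, -0.6823).
r_{13} = q_1·v_3 = 2.3146; r_{23} = q_2·v_3 = 2.3619.
u_3 = v_3 − 2.3146·q_1 − 2.3619·q_2 = (0.4368, -0.0443, -2.2249, -0.9599).
‖u_3‖ = 2.4626, so q_3 = (0.1774, -0.0180, -0.9035, -0.3898).

q_3 = (0.1774, -0.0180, -0.9035, -0.3898)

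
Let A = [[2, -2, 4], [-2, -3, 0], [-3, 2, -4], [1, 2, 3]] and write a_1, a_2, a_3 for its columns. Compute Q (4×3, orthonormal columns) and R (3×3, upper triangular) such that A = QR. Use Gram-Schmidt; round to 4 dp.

Q = [[0.4714, -0.3900, 0.2700], [-0.4714, -0.7069, 0.4685], [-0.7071, 0.3656, 0.1439], [0.2357, 0.4631, 0.8288]], R = [[4.2426, -0.4714, 5.4212], [0.0000, 4.5583, -1.6332], [0.0000, 0.0000, 2.9906]]

a_1 = (2, -2, -3, 1); ‖a_1‖ = 4.2426, so q_1 = (0.4714, -0.4714, -0.7071, 0.2357).
q_1·a_2 = 0.4714·(-2) + (-0.4714)·(-3) + (-0.7071)·2 + 0.2357·2 = -0.4714.
u_2 = a_2 + 0.4714·q_1 = (-1.7778, -3.2222, 1.6667, 2.1111).
‖u_2‖ = 4.5583, so q_2 = (-0.3900, -0.7069, 0.3656, 0.4631).
q_1·a_3 = 0.4714·4 + (-0.4714)·0 + (-0.7071)·(-4) + 0.2357·3 = 5.4212; q_2·a_3 = (-0.3900)·4 + (-0.7069)·0 + 0.3656·(-4) + 0.4631·3 = -1.6332.
u_3 = a_3 − 5.4212·q_1 + 1.6332·q_2 = (0.8075, 1.4011, 0.4305, 2.4786).
‖u_3‖ = 2.9906, so q_3 = (0.2700, 0.4685, 0.1439, 0.8288).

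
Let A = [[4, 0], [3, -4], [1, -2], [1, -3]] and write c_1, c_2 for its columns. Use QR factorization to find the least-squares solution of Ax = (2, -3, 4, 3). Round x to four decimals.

x = (0.1802, -0.0668)

c_1 = (4, 3, 1, 1); ‖c_1‖ = 5.1962, so e_1 = (0.7698, 0.5774, 0.1925, 0.1925).
e_1·c_2 = 0.7698·0 + 0.5774·(-4) + 0.1925·(-2) + 0.1925·(-3) = -3.2717.
u_2 = c_2 + 3.2717·e_1 = (2.5185, -2.1111, -1.3704, -2.3704).
‖u_2‖ = 4.2774, so e_2 = (0.5888, -0.4935, -0.3204, -0.5542).
Qᵀb = (1.1547, -0.2857).
Back-substitute: x_2 = -0.2857/4.2774 = -0.0668.
x_1 = (1.1547 + 3.2717·(-0.0668))/5.1962 = 0.1802.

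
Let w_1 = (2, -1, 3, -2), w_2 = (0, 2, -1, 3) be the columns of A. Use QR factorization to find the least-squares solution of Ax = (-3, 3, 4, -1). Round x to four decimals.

w_1 = (2, -1, 3, -2); ‖w_1‖ = 4.2426, so q_1 = (0.4714, -0.2357, 0.7071, -0.4714).
q_1·w_2 = 0.4714·0 + (-0.2357)·2 + 0.7071·(-1) + (-0.4714)·3 = -2.5927.
u_2 = w_2 + 2.5927·q_1 = (1.2222, 1.3889, 0.8333, 1.7778).
‖u_2‖ = 2.6977, so q_2 = (0.4531, 0.5148, 0.3089, 0.6590).
Qᵀb = (1.1785, 0.7620).
Back-substitute: x_2 = 0.7620/2.6977 = 0.2824.
x_1 = (1.1785 + 2.5927·0.2824)/4.2426 = 0.4504.

x = (0.4504, 0.2824)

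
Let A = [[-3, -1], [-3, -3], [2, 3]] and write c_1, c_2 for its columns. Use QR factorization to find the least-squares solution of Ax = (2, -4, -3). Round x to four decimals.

x = (-0.1915, 0.2340)

c_1 = (-3, -3, 2); ‖c_1‖ = 4.6904, so q_1 = (-0.6396, -0.6396, 0.4264).
q_1·c_2 = (-0.6396)·(-1) + (-0.6396)·(-3) + 0.4264·3 = 3.8376.
u_2 = c_2 − 3.8376·q_1 = (1.4545, -0.5455, 1.3636).
‖u_2‖ = 2.0671, so q_2 = (0.7037, -0.2639, 0.6597).
Qᵀb = (0.0000, 0.4838).
Back-substitute: x_2 = 0.4838/2.0671 = 0.2340.
x_1 = (0.0000 − 3.8376·0.2340)/4.6904 = -0.1915.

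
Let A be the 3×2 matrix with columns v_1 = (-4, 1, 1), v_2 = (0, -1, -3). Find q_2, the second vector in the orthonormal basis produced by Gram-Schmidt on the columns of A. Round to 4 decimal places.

v_1 = (-4, 1, 1); ‖v_1‖ = 4.2426, so q_1 = (-0.9428, 0.2357, 0.2357).
q_1·v_2 = (-0.9428)·0 + 0.2357·(-1) + 0.2357·(-3) = -0.9428.
u_2 = v_2 + 0.9428·q_1 = (-0.8889, -0.7778, -2.7778).
‖u_2‖ = 3.0185, so q_2 = (-0.2945, -0.2577, -0.9203).

q_2 = (-0.2945, -0.2577, -0.9203)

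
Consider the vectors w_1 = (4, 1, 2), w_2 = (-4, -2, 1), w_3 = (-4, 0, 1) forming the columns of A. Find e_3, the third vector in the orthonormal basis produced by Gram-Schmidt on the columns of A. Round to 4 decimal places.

w_1 = (4, 1, 2); ‖w_1‖ = 4.5826, so e_1 = (0.8729, 0.2182, 0.4364).
e_1·w_2 = 0.8729·(-4) + 0.2182·(-2) + 0.4364·1 = -3.4915.
u_2 = w_2 + 3.4915·e_1 = (-0.9524, -1.2381, 2.5238).
‖u_2‖ = 2.9681, so e_2 = (-0.3209, -0.4171, 0.8503).
e_1·w_3 = 0.8729·(-4) + 0.2182·0 + 0.4364·1 = -3.0551; e_2·w_3 = (-0.3209)·(-4) + (-0.4171)·0 + 0.8503·1 = 2.1338.
u_3 = w_3 + 3.0551·e_1 − 2.1338·e_2 = (-0.6486, 1.5568, 0.5189).
‖u_3‖ = 1.7645, so e_3 = (-0.3676, 0.8823, 0.2941).

e_3 = (-0.3676, 0.8823, 0.2941)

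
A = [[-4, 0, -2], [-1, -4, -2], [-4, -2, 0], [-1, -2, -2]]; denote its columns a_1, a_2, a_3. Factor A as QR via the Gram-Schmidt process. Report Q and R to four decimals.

e_1 = a_1/‖a_1‖ = (-4, -1, -4, -1)/5.8310 = (-0.6860, -0.1715, -0.6860, -0.1715).
r_{12} = e_1·a_2 = 2.4010.
u_2 = a_2 − 2.4010·e_1 = (1.6471, -3.5882, -0.3529, -1.5882).
‖u_2‖ = 4.2703, so e_2 = (0.3857, -0.8403, -0.0827, -0.3719).
r_{13} = e_1·a_3 = 2.0580; r_{23} = e_2·a_3 = 1.6530.
u_3 = a_3 − 2.0580·e_1 − 1.6530·e_2 = (-1.2258, -0.2581, 1.5484, -1.0323).
‖u_3‖ = 2.2433, so e_3 = (-0.5464, -0.1150, 0.6902, -0.4602).

Q = [[-0.6860, 0.3857, -0.5464], [-0.1715, -0.8403, -0.1150], [-0.6860, -0.0827, 0.6902], [-0.1715, -0.3719, -0.4602]], R = [[5.8310, 2.4010, 2.0580], [0.0000, 4.2703, 1.6530], [0.0000, 0.0000, 2.2433]]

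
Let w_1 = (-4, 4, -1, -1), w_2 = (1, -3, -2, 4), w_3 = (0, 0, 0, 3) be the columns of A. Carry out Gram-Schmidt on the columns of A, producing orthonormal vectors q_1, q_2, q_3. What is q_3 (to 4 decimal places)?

q_3 = (0.1162, 0.4323, 0.6461, 0.6182)

w_1 = (-4, 4, -1, -1); ‖w_1‖ = 5.8310, so q_1 = (-0.6860, 0.6860, -0.1715, -0.1715).
q_1·w_2 = (-0.6860)·1 + 0.6860·(-3) + (-0.1715)·(-2) + (-0.1715)·4 = -3.0870.
u_2 = w_2 + 3.0870·q_1 = (-1.1176, -0.8824, -2.5294, 3.4706).
‖u_2‖ = 4.5244, so q_2 = (-0.2470, -0.1950, -0.5591, 0.7671).
q_1·w_3 = (-0.6860)·0 + 0.6860·0 + (-0.1715)·0 + (-0.1715)·3 = -0.5145; q_2·w_3 = (-0.2470)·0 + (-0.1950)·0 + (-0.5591)·0 + 0.7671·3 = 2.3012.
u_3 = w_3 + 0.5145·q_1 − 2.3012·q_2 = (0.2155, 0.8017, 1.1983, 1.1466).
‖u_3‖ = 1.8546, so q_3 = (0.1162, 0.4323, 0.6461, 0.6182).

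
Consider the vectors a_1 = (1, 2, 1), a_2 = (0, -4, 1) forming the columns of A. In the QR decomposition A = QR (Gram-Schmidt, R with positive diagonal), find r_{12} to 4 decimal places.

q_1 = a_1/‖a_1‖ = (1, 2, 1)/2.4495 = (0.4082, 0.8165, 0.4082).
r_{12} = q_1·a_2 = -2.8577.

r_{12} = -2.8577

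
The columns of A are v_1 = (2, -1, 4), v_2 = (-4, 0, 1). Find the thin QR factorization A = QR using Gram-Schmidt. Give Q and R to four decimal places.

v_1 = (2, -1, 4); ‖v_1‖ = 4.5826, so e_1 = (0.4364, -0.2182, 0.8729).
e_1·v_2 = 0.4364·(-4) + (-0.2182)·0 + 0.8729·1 = -0.8729.
u_2 = v_2 + 0.8729·e_1 = (-3.6190, -0.1905, 1.7619).
‖u_2‖ = 4.0297, so e_2 = (-0.8981, -0.0473, 0.4372).

Q = [[0.4364, -0.8981], [-0.2182, -0.0473], [0.8729, 0.4372]], R = [[4.5826, -0.8729], [0.0000, 4.0297]]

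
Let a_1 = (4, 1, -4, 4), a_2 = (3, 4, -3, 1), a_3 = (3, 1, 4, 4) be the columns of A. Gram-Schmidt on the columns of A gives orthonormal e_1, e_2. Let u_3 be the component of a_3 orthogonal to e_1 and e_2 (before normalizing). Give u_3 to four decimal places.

u_3 = (2.0347, 1.5630, 4.9653, 2.5398)

e_1 = a_1/‖a_1‖ = (4, 1, -4, 4)/7.0000 = (0.5714, 0.1429, -0.5714, 0.5714).
r_{12} = e_1·a_2 = 4.5714.
u_2 = a_2 − 4.5714·e_1 = (0.3878, 3.3469, -0.3878, -1.6122).
‖u_2‖ = 3.7553, so e_2 = (0.1033, 0.8913, -0.1033, -0.4293).
r_{13} = e_1·a_3 = 1.8571; r_{23} = e_2·a_3 = -0.9293.
u_3 = a_3 − 1.8571·e_1 + 0.9293·e_2 = (2.0347, 1.5630, 4.9653, 2.5398).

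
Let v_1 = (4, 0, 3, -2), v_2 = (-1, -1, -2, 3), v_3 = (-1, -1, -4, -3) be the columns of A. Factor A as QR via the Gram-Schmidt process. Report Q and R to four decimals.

Q = [[0.7428, 0.4858, 0.2806], [0.0000, -0.4025, -0.3849], [0.5571, -0.1388, -0.7152], [-0.3714, 0.7634, -0.5115]], R = [[5.3852, -2.9711, -1.8570], [0.0000, 2.4844, -1.8182], [0.0000, 0.0000, 4.4995]]

v_1 = (4, 0, 3, -2); ‖v_1‖ = 5.3852, so e_1 = (0.7428, 0.0000, 0.5571, -0.3714).
e_1·v_2 = 0.7428·(-1) + 0.0000·(-1) + 0.5571·(-2) + (-0.3714)·3 = -2.9711.
u_2 = v_2 + 2.9711·e_1 = (1.2069, -1.0000, -0.3448, 1.8966).
‖u_2‖ = 2.4844, so e_2 = (0.4858, -0.4025, -0.1388, 0.7634).
e_1·v_3 = 0.7428·(-1) + 0.0000·(-1) + 0.5571·(-4) + (-0.3714)·(-3) = -1.8570; e_2·v_3 = 0.4858·(-1) + (-0.4025)·(-1) + (-0.1388)·(-4) + 0.7634·(-3) = -1.8182.
u_3 = v_3 + 1.8570·e_1 + 1.8182·e_2 = (1.2626, -1.7318, -3.2179, -2.3017).
‖u_3‖ = 4.4995, so e_3 = (0.2806, -0.3849, -0.7152, -0.5115).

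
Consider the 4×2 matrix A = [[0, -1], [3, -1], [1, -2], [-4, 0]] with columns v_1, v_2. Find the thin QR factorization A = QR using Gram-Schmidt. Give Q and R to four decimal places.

v_1 = (0, 3, 1, -4); ‖v_1‖ = 5.0990, so q_1 = (0.0000, 0.5883, 0.1961, -0.7845).
q_1·v_2 = 0.0000·(-1) + 0.5883·(-1) + 0.1961·(-2) + (-0.7845)·0 = -0.9806.
u_2 = v_2 + 0.9806·q_1 = (-1.0000, -0.4231, -1.8077, -0.7692).
‖u_2‖ = 2.2447, so q_2 = (-0.4455, -0.1885, -0.8053, -0.3427).

Q = [[0.0000, -0.4455], [0.5883, -0.1885], [0.1961, -0.8053], [-0.7845, -0.3427]], R = [[5.0990, -0.9806], [0.0000, 2.2447]]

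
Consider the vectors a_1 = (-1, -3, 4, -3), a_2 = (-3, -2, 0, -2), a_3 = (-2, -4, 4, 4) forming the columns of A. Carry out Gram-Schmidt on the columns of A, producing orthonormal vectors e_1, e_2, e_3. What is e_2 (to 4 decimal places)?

e_2 = (-0.7909, -0.2197, -0.5272, -0.2197)

a_1 = (-1, -3, 4, -3); ‖a_1‖ = 5.9161, so e_1 = (-0.1690, -0.5071, 0.6761, -0.5071).
e_1·a_2 = (-0.1690)·(-3) + (-0.5071)·(-2) + 0.6761·0 + (-0.5071)·(-2) = 2.5355.
u_2 = a_2 − 2.5355·e_1 = (-2.5714, -0.7143, -1.7143, -0.7143).
‖u_2‖ = 3.2514, so e_2 = (-0.7909, -0.2197, -0.5272, -0.2197).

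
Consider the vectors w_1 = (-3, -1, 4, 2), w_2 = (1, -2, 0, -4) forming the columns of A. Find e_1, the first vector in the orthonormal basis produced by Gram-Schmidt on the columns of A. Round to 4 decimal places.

w_1 = (-3, -1, 4, 2); ‖w_1‖ = 5.4772, so e_1 = (-0.5477, -0.1826, 0.7303, 0.3651).

e_1 = (-0.5477, -0.1826, 0.7303, 0.3651)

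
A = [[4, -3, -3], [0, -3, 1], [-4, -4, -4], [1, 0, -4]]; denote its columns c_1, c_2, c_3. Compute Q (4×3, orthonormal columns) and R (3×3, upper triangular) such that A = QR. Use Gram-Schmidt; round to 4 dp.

Q = [[0.6963, -0.6020, -0.1357], [0.0000, -0.5182, 0.5656], [-0.6963, -0.6072, -0.3224], [0.1741, -0.0209, -0.7468]], R = [[5.7446, 0.6963, 0.0000], [0.0000, 5.7892, 3.8002], [0.0000, 0.0000, 5.2496]]

c_1 = (4, 0, -4, 1); ‖c_1‖ = 5.7446, so e_1 = (0.6963, 0.0000, -0.6963, 0.1741).
e_1·c_2 = 0.6963·(-3) + 0.0000·(-3) + (-0.6963)·(-4) + 0.1741·0 = 0.6963.
u_2 = c_2 − 0.6963·e_1 = (-3.4848, -3.0000, -3.5152, -0.1212).
‖u_2‖ = 5.7892, so e_2 = (-0.6020, -0.5182, -0.6072, -0.0209).
e_1·c_3 = 0.6963·(-3) + 0.0000·1 + (-0.6963)·(-4) + 0.1741·(-4) = 0.0000; e_2·c_3 = (-0.6020)·(-3) + (-0.5182)·1 + (-0.6072)·(-4) + (-0.0209)·(-4) = 3.8002.
u_3 = c_3 + 0.0000·e_1 − 3.8002·e_2 = (-0.7125, 2.9693, -1.6926, -3.9204).
‖u_3‖ = 5.2496, so e_3 = (-0.1357, 0.5656, -0.3224, -0.7468).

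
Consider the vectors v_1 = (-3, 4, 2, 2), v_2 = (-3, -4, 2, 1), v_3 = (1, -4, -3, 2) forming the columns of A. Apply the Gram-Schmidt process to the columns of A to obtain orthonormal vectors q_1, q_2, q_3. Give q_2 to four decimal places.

q_2 = (-0.5646, -0.7085, 0.3764, 0.1937)

v_1 = (-3, 4, 2, 2); ‖v_1‖ = 5.7446, so q_1 = (-0.5222, 0.6963, 0.3482, 0.3482).
q_1·v_2 = (-0.5222)·(-3) + 0.6963·(-4) + 0.3482·2 + 0.3482·1 = -0.1741.
u_2 = v_2 + 0.1741·q_1 = (-3.0909, -3.8788, 2.0606, 1.0606).
‖u_2‖ = 5.4745, so q_2 = (-0.5646, -0.7085, 0.3764, 0.1937).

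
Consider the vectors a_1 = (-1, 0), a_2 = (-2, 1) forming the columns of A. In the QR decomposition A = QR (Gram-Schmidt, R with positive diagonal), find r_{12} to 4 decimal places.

e_1 = a_1/‖a_1‖ = (-1, 0)/1.0000 = (-1.0000, 0.0000).
r_{12} = e_1·a_2 = 2.0000.

r_{12} = 2.0000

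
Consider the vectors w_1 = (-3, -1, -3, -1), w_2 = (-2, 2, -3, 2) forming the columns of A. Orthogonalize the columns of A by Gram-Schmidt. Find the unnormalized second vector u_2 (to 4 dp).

u_2 = (-0.3500, 2.5500, -1.3500, 2.5500)

w_1 = (-3, -1, -3, -1); ‖w_1‖ = 4.4721, so e_1 = (-0.6708, -0.2236, -0.6708, -0.2236).
e_1·w_2 = (-0.6708)·(-2) + (-0.2236)·2 + (-0.6708)·(-3) + (-0.2236)·2 = 2.4597.
u_2 = w_2 − 2.4597·e_1 = (-0.3500, 2.5500, -1.3500, 2.5500).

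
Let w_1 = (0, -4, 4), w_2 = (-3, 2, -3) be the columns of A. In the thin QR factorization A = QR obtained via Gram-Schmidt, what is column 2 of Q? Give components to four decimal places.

e_2 = (-0.9733, -0.1622, -0.1622)

w_1 = (0, -4, 4); ‖w_1‖ = 5.6569, so e_1 = (0.0000, -0.7071, 0.7071).
e_1·w_2 = 0.0000·(-3) + (-0.7071)·2 + 0.7071·(-3) = -3.5355.
u_2 = w_2 + 3.5355·e_1 = (-3.0000, -0.5000, -0.5000).
‖u_2‖ = 3.0822, so e_2 = (-0.9733, -0.1622, -0.1622).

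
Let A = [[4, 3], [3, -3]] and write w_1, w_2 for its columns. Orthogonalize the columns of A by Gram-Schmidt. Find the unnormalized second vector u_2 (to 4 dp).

w_1 = (4, 3); ‖w_1‖ = 5.0000, so q_1 = (0.8000, 0.6000).
q_1·w_2 = 0.8000·3 + 0.6000·(-3) = 0.6000.
u_2 = w_2 − 0.6000·q_1 = (2.5200, -3.3600).

u_2 = (2.5200, -3.3600)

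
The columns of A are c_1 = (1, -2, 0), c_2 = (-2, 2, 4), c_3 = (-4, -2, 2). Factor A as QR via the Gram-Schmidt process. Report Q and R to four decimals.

Q = [[0.4472, -0.1952, -0.8729], [-0.8944, -0.0976, -0.4364], [0.0000, 0.9759, -0.2182]], R = [[2.2361, -2.6833, 0.0000], [0.0000, 4.0988, 2.9277], [0.0000, 0.0000, 3.9279]]

c_1 = (1, -2, 0); ‖c_1‖ = 2.2361, so e_1 = (0.4472, -0.8944, 0.0000).
e_1·c_2 = 0.4472·(-2) + (-0.8944)·2 + 0.0000·4 = -2.6833.
u_2 = c_2 + 2.6833·e_1 = (-0.8000, -0.4000, 4.0000).
‖u_2‖ = 4.0988, so e_2 = (-0.1952, -0.0976, 0.9759).
e_1·c_3 = 0.4472·(-4) + (-0.8944)·(-2) + 0.0000·2 = 0.0000; e_2·c_3 = (-0.1952)·(-4) + (-0.0976)·(-2) + 0.9759·2 = 2.9277.
u_3 = c_3 + 0.0000·e_1 − 2.9277·e_2 = (-3.4286, -1.7143, -0.8571).
‖u_3‖ = 3.9279, so e_3 = (-0.8729, -0.4364, -0.2182).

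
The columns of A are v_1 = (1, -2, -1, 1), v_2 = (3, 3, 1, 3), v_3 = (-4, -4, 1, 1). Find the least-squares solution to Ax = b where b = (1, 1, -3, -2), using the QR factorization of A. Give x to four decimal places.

x = (0.3766, -0.6872, -0.8309)

q_1 = v_1/‖v_1‖ = (1, -2, -1, 1)/2.6458 = (0.3780, -0.7559, -0.3780, 0.3780).
r_{12} = q_1·v_2 = -0.3780.
u_2 = v_2 + 0.3780·q_1 = (3.1429, 2.7143, 0.8571, 3.1429).
‖u_2‖ = 5.2780, so q_2 = (0.5955, 0.5143, 0.1624, 0.5955).
r_{13} = q_1·v_3 = 1.5119; r_{23} = q_2·v_3 = -3.6811.
u_3 = v_3 − 1.5119·q_1 + 3.6811·q_2 = (-2.3795, -0.9641, 2.1692, 2.6205).
‖u_3‖ = 4.2619, so q_3 = (-0.5583, -0.2262, 0.5090, 0.6149).
Qᵀb = (0.0000, -0.5684, -3.5412).
Back-substitute: x_3 = -3.5412/4.2619 = -0.8309.
x_2 = (-0.5684 + 3.6811·(-0.8309))/5.2780 = -0.6872.
x_1 = (0.0000 + 0.3780·(-0.6872) − 1.5119·(-0.8309))/2.6458 = 0.3766.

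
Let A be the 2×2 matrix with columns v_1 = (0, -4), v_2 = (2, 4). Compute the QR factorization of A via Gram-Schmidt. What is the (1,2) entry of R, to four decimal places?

r_{12} = -4.0000

q_1 = v_1/‖v_1‖ = (0, -4)/4.0000 = (0.0000, -1.0000).
r_{12} = q_1·v_2 = -4.0000.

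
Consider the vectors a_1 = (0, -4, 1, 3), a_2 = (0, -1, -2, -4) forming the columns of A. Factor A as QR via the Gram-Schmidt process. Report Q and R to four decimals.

Q = [[0.0000, 0.0000], [-0.7845, -0.6129], [0.1961, -0.3900], [0.5883, -0.6872]], R = [[5.0990, -1.9612], [0.0000, 4.1417]]

a_1 = (0, -4, 1, 3); ‖a_1‖ = 5.0990, so q_1 = (0.0000, -0.7845, 0.1961, 0.5883).
q_1·a_2 = 0.0000·0 + (-0.7845)·(-1) + 0.1961·(-2) + 0.5883·(-4) = -1.9612.
u_2 = a_2 + 1.9612·q_1 = (0.0000, -2.5385, -1.6154, -2.8462).
‖u_2‖ = 4.1417, so q_2 = (0.0000, -0.6129, -0.3900, -0.6872).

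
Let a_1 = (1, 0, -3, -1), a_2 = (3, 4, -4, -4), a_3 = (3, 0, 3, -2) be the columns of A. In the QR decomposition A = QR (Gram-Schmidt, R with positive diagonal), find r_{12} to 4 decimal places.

a_1 = (1, 0, -3, -1); ‖a_1‖ = 3.3166, so q_1 = (0.3015, 0.0000, -0.9045, -0.3015).
r_{12} = q_1·a_2 = 5.7287.

r_{12} = 5.7287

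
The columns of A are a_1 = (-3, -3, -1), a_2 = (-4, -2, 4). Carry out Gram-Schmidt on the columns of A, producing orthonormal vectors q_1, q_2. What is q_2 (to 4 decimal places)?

q_1 = a_1/‖a_1‖ = (-3, -3, -1)/4.3589 = (-0.6882, -0.6882, -0.2294).
r_{12} = q_1·a_2 = 3.2118.
u_2 = a_2 − 3.2118·q_1 = (-1.7895, 0.2105, 4.7368).
‖u_2‖ = 5.0680, so q_2 = (-0.3531, 0.0415, 0.9347).

q_2 = (-0.3531, 0.0415, 0.9347)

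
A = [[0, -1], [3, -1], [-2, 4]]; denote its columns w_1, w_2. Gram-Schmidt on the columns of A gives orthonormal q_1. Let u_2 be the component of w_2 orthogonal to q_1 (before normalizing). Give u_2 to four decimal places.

u_2 = (-1.0000, 1.5385, 2.3077)

q_1 = w_1/‖w_1‖ = (0, 3, -2)/3.6056 = (0.0000, 0.8321, -0.5547).
r_{12} = q_1·w_2 = -3.0509.
u_2 = w_2 + 3.0509·q_1 = (-1.0000, 1.5385, 2.3077).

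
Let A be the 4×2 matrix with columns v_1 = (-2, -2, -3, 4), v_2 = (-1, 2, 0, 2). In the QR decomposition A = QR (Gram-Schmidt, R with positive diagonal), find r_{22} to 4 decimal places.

v_1 = (-2, -2, -3, 4); ‖v_1‖ = 5.7446, so e_1 = (-0.3482, -0.3482, -0.5222, 0.6963).
e_1·v_2 = (-0.3482)·(-1) + (-0.3482)·2 + (-0.5222)·0 + 0.6963·2 = 1.0445.
u_2 = v_2 − 1.0445·e_1 = (-0.6364, 2.3636, 0.5455, 1.2727).
r_{22} = ‖u_2‖ = 2.8123.

r_{22} = 2.8123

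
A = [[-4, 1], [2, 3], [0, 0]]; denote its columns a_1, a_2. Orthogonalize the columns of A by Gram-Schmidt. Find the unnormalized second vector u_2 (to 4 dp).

u_2 = (1.4000, 2.8000, 0.0000)

e_1 = a_1/‖a_1‖ = (-4, 2, 0)/4.4721 = (-0.8944, 0.4472, 0.0000).
r_{12} = e_1·a_2 = 0.4472.
u_2 = a_2 − 0.4472·e_1 = (1.4000, 2.8000, 0.0000).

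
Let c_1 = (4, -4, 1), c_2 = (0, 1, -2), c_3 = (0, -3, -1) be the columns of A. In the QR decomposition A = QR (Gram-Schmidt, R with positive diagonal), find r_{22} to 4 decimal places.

r_{22} = 1.9771

c_1 = (4, -4, 1); ‖c_1‖ = 5.7446, so e_1 = (0.6963, -0.6963, 0.1741).
e_1·c_2 = 0.6963·0 + (-0.6963)·1 + 0.1741·(-2) = -1.0445.
u_2 = c_2 + 1.0445·e_1 = (0.7273, 0.2727, -1.8182).
r_{22} = ‖u_2‖ = 1.9771.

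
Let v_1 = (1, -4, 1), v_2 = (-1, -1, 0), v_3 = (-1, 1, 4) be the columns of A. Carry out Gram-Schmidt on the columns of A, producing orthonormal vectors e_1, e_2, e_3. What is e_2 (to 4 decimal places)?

e_2 = (-0.9526, -0.2722, -0.1361)

v_1 = (1, -4, 1); ‖v_1‖ = 4.2426, so e_1 = (0.2357, -0.9428, 0.2357).
e_1·v_2 = 0.2357·(-1) + (-0.9428)·(-1) + 0.2357·0 = 0.7071.
u_2 = v_2 − 0.7071·e_1 = (-1.1667, -0.3333, -0.1667).
‖u_2‖ = 1.2247, so e_2 = (-0.9526, -0.2722, -0.1361).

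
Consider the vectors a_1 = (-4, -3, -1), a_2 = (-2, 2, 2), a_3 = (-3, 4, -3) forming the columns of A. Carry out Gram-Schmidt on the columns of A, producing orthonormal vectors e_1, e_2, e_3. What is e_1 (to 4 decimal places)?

e_1 = a_1/‖a_1‖ = (-4, -3, -1)/5.0990 = (-0.7845, -0.5883, -0.1961).

e_1 = (-0.7845, -0.5883, -0.1961)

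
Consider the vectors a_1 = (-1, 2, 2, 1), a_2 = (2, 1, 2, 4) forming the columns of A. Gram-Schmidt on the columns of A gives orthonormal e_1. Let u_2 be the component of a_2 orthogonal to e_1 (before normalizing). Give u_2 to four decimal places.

u_2 = (2.8000, -0.6000, 0.4000, 3.2000)

e_1 = a_1/‖a_1‖ = (-1, 2, 2, 1)/3.1623 = (-0.3162, 0.6325, 0.6325, 0.3162).
r_{12} = e_1·a_2 = 2.5298.
u_2 = a_2 − 2.5298·e_1 = (2.8000, -0.6000, 0.4000, 3.2000).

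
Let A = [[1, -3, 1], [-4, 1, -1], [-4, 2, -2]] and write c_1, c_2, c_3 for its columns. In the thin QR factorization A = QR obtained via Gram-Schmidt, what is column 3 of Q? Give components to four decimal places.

c_1 = (1, -4, -4); ‖c_1‖ = 5.7446, so q_1 = (0.1741, -0.6963, -0.6963).
q_1·c_2 = 0.1741·(-3) + (-0.6963)·1 + (-0.6963)·2 = -2.6112.
u_2 = c_2 + 2.6112·q_1 = (-2.5455, -0.8182, 0.1818).
‖u_2‖ = 2.6799, so q_2 = (-0.9498, -0.3053, 0.0678).
q_1·c_3 = 0.1741·1 + (-0.6963)·(-1) + (-0.6963)·(-2) = 2.2630; q_2·c_3 = (-0.9498)·1 + (-0.3053)·(-1) + 0.0678·(-2) = -0.7802.
u_3 = c_3 − 2.2630·q_1 + 0.7802·q_2 = (-0.1350, 0.3376, -0.3713).
‖u_3‖ = 0.5197, so q_3 = (-0.2598, 0.6496, -0.7145).

q_3 = (-0.2598, 0.6496, -0.7145)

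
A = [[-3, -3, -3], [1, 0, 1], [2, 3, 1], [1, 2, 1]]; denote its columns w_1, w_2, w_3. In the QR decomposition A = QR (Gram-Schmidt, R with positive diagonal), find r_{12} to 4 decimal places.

q_1 = w_1/‖w_1‖ = (-3, 1, 2, 1)/3.8730 = (-0.7746, 0.2582, 0.5164, 0.2582).
r_{12} = q_1·w_2 = 4.3894.

r_{12} = 4.3894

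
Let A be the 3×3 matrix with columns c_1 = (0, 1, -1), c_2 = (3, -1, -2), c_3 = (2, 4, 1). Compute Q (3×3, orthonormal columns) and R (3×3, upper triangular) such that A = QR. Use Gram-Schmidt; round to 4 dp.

c_1 = (0, 1, -1); ‖c_1‖ = 1.4142, so e_1 = (0.0000, 0.7071, -0.7071).
e_1·c_2 = 0.0000·3 + 0.7071·(-1) + (-0.7071)·(-2) = 0.7071.
u_2 = c_2 − 0.7071·e_1 = (3.0000, -1.5000, -1.5000).
‖u_2‖ = 3.6742, so e_2 = (0.8165, -0.4082, -0.4082).
e_1·c_3 = 0.0000·2 + 0.7071·4 + (-0.7071)·1 = 2.1213; e_2·c_3 = 0.8165·2 + (-0.4082)·4 + (-0.4082)·1 = -0.4082.
u_3 = c_3 − 2.1213·e_1 + 0.4082·e_2 = (2.3333, 2.3333, 2.3333).
‖u_3‖ = 4.0415, so e_3 = (0.5774, 0.5774, 0.5774).

Q = [[0.0000, 0.8165, 0.5774], [0.7071, -0.4082, 0.5774], [-0.7071, -0.4082, 0.5774]], R = [[1.4142, 0.7071, 2.1213], [0.0000, 3.6742, -0.4082], [0.0000, 0.0000, 4.0415]]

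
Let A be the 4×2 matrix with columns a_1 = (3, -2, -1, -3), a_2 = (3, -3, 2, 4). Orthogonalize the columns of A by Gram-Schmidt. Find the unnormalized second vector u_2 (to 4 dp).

u_2 = (2.8696, -2.9130, 2.0435, 4.1304)

e_1 = a_1/‖a_1‖ = (3, -2, -1, -3)/4.7958 = (0.6255, -0.4170, -0.2085, -0.6255).
r_{12} = e_1·a_2 = 0.2085.
u_2 = a_2 − 0.2085·e_1 = (2.8696, -2.9130, 2.0435, 4.1304).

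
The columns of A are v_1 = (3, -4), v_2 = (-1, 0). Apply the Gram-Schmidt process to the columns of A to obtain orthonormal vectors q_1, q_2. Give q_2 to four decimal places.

q_2 = (-0.8000, -0.6000)

q_1 = v_1/‖v_1‖ = (3, -4)/5.0000 = (0.6000, -0.8000).
r_{12} = q_1·v_2 = -0.6000.
u_2 = v_2 + 0.6000·q_1 = (-0.6400, -0.4800).
‖u_2‖ = 0.8000, so q_2 = (-0.8000, -0.6000).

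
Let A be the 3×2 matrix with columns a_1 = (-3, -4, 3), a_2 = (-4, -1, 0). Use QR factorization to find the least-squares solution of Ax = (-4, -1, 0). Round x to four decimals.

x = (0.0000, 1.0000)

e_1 = a_1/‖a_1‖ = (-3, -4, 3)/5.8310 = (-0.5145, -0.6860, 0.5145).
r_{12} = e_1·a_2 = 2.7440.
u_2 = a_2 − 2.7440·e_1 = (-2.5882, 0.8824, -1.4118).
‖u_2‖ = 3.0774, so e_2 = (-0.8410, 0.2867, -0.4587).
Qᵀb = (2.7440, 3.0774).
Back-substitute: x_2 = 3.0774/3.0774 = 1.0000.
x_1 = (2.7440 − 2.7440·1.0000)/5.8310 = 0.0000.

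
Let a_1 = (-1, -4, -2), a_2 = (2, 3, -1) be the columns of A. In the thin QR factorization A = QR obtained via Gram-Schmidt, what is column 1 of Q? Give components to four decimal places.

q_1 = (-0.2182, -0.8729, -0.4364)

a_1 = (-1, -4, -2); ‖a_1‖ = 4.5826, so q_1 = (-0.2182, -0.8729, -0.4364).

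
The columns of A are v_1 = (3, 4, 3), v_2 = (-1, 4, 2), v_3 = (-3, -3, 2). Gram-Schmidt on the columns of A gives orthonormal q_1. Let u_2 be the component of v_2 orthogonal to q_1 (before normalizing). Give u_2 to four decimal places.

q_1 = v_1/‖v_1‖ = (3, 4, 3)/5.8310 = (0.5145, 0.6860, 0.5145).
r_{12} = q_1·v_2 = 3.2585.
u_2 = v_2 − 3.2585·q_1 = (-2.6765, 1.7647, 0.3235).

u_2 = (-2.6765, 1.7647, 0.3235)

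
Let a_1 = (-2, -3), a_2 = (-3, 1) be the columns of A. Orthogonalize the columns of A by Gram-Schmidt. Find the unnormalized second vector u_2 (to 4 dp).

u_2 = (-2.5385, 1.6923)

q_1 = a_1/‖a_1‖ = (-2, -3)/3.6056 = (-0.5547, -0.8321).
r_{12} = q_1·a_2 = 0.8321.
u_2 = a_2 − 0.8321·q_1 = (-2.5385, 1.6923).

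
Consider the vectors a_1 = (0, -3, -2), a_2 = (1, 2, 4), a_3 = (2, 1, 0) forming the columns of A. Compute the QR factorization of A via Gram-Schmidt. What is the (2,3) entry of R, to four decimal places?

r_{23} = 0.3161

a_1 = (0, -3, -2); ‖a_1‖ = 3.6056, so q_1 = (0.0000, -0.8321, -0.5547).
q_1·a_2 = 0.0000·1 + (-0.8321)·2 + (-0.5547)·4 = -3.8829.
u_2 = a_2 + 3.8829·q_1 = (1.0000, -1.2308, 1.8462).
‖u_2‖ = 2.4337, so q_2 = (0.4109, -0.5057, 0.7586).
r_{23} = q_2·a_3 = 0.3161.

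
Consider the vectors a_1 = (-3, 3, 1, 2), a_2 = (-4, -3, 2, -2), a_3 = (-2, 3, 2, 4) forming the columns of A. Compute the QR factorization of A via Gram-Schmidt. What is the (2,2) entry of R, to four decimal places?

e_1 = a_1/‖a_1‖ = (-3, 3, 1, 2)/4.7958 = (-0.6255, 0.6255, 0.2085, 0.4170).
r_{12} = e_1·a_2 = 0.2085.
u_2 = a_2 − 0.2085·e_1 = (-3.8696, -3.1304, 1.9565, -2.0870).
r_{22} = ‖u_2‖ = 5.7408.

r_{22} = 5.7408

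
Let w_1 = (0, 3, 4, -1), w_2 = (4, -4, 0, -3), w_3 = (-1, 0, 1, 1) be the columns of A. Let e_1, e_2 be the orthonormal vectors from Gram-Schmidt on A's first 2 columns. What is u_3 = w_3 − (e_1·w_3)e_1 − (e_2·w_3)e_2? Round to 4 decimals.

u_3 = (-0.3706, -0.8122, 0.7563, 0.5888)

e_1 = w_1/‖w_1‖ = (0, 3, 4, -1)/5.0990 = (0.0000, 0.5883, 0.7845, -0.1961).
r_{12} = e_1·w_2 = -1.7650.
u_2 = w_2 + 1.7650·e_1 = (4.0000, -2.9615, 1.3846, -3.3462).
‖u_2‖ = 6.1550, so e_2 = (0.6499, -0.4812, 0.2250, -0.5436).
r_{13} = e_1·w_3 = 0.5883; r_{23} = e_2·w_3 = -0.9686.
u_3 = w_3 − 0.5883·e_1 + 0.9686·e_2 = (-0.3706, -0.8122, 0.7563, 0.5888).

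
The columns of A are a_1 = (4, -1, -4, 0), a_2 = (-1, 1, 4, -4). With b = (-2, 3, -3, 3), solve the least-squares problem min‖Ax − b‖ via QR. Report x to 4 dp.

a_1 = (4, -1, -4, 0); ‖a_1‖ = 5.7446, so q_1 = (0.6963, -0.1741, -0.6963, 0.0000).
q_1·a_2 = 0.6963·(-1) + (-0.1741)·1 + (-0.6963)·4 + 0.0000·(-4) = -3.6556.
u_2 = a_2 + 3.6556·q_1 = (1.5455, 0.3636, 1.4545, -4.0000).
‖u_2‖ = 4.5427, so q_2 = (0.3402, 0.0800, 0.3202, -0.8805).
Qᵀb = (0.1741, -4.0424).
Back-substitute: x_2 = -4.0424/4.5427 = -0.8899.
x_1 = (0.1741 + 3.6556·(-0.8899))/5.7446 = -0.5360.

x = (-0.5360, -0.8899)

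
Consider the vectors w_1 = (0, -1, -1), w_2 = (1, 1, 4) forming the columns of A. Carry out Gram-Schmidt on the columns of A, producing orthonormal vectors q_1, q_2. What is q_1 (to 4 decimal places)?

q_1 = (0.0000, -0.7071, -0.7071)

w_1 = (0, -1, -1); ‖w_1‖ = 1.4142, so q_1 = (0.0000, -0.7071, -0.7071).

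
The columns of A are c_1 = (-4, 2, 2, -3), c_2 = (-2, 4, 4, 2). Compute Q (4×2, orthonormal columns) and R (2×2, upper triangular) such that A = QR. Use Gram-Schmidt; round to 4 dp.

Q = [[-0.6963, 0.0331], [0.3482, 0.5295], [0.3482, 0.5295], [-0.5222, 0.6619]], R = [[5.7446, 3.1334], [0.0000, 5.4938]]

q_1 = c_1/‖c_1‖ = (-4, 2, 2, -3)/5.7446 = (-0.6963, 0.3482, 0.3482, -0.5222).
r_{12} = q_1·c_2 = 3.1334.
u_2 = c_2 − 3.1334·q_1 = (0.1818, 2.9091, 2.9091, 3.6364).
‖u_2‖ = 5.4938, so q_2 = (0.0331, 0.5295, 0.5295, 0.6619).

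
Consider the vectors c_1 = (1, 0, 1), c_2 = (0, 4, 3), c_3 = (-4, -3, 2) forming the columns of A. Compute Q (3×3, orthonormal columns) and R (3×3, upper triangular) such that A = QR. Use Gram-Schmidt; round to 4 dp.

Q = [[0.7071, -0.3313, -0.6247], [0.0000, 0.8835, -0.4685], [0.7071, 0.3313, 0.6247]], R = [[1.4142, 2.1213, -1.4142], [0.0000, 4.5277, -0.6626], [0.0000, 0.0000, 5.1537]]

c_1 = (1, 0, 1); ‖c_1‖ = 1.4142, so q_1 = (0.7071, 0.0000, 0.7071).
q_1·c_2 = 0.7071·0 + 0.0000·4 + 0.7071·3 = 2.1213.
u_2 = c_2 − 2.1213·q_1 = (-1.5000, 4.0000, 1.5000).
‖u_2‖ = 4.5277, so q_2 = (-0.3313, 0.8835, 0.3313).
q_1·c_3 = 0.7071·(-4) + 0.0000·(-3) + 0.7071·2 = -1.4142; q_2·c_3 = (-0.3313)·(-4) + 0.8835·(-3) + 0.3313·2 = -0.6626.
u_3 = c_3 + 1.4142·q_1 + 0.6626·q_2 = (-3.2195, -2.4146, 3.2195).
‖u_3‖ = 5.1537, so q_3 = (-0.6247, -0.4685, 0.6247).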